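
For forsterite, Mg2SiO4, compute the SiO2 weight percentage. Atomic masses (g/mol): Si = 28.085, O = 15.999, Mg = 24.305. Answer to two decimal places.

Molar mass of Mg2SiO4 = 2×24.305 + 1×28.085 + 4×15.999 = 140.691 g/mol.
Each formula unit contains 1 Si, equivalent to 1/1 = 1.0000 mol SiO2.
M(SiO2) = 1×28.085 + 2×15.999 = 60.083 g/mol.
Mass of SiO2 per formula unit = 1.0000 × 60.083 = 60.083 g.
SiO2 wt% = 60.083 / 140.691 × 100 = 42.71%.

42.71 wt%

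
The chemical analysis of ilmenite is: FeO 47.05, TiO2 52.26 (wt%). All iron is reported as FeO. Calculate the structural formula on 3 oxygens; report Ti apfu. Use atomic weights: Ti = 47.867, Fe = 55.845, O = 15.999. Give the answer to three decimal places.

47.05 wt% FeO ÷ 71.844 g/mol = 0.65489 mol, giving 0.65489 Fe and 0.65489 O.
52.26 wt% TiO2 ÷ 79.865 g/mol = 0.65435 mol, giving 0.65435 Ti and 1.30870 O.
Oxygen sums to 1.96359; scaling by 3/1.96359 = 1.52781 puts the formula on 3 O.
Ti: 0.65435 × 1.52781 = 1.000 atoms per formula unit.

1.000 Ti apfu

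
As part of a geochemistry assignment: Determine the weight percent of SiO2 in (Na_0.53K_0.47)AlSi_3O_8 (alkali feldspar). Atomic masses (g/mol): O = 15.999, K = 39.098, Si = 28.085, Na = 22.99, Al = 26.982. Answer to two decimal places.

M((Na_0.53K_0.47)AlSi_3O_8) = 269.790 g/mol; M(SiO2) = 60.083 g/mol.
Moles SiO2 per formula unit = 3 Si ÷ 1 = 3.0000.
SiO2 fraction = (3.0000 × 60.083) / 269.790 = 180.249/269.790 = 0.6681.

66.81 wt%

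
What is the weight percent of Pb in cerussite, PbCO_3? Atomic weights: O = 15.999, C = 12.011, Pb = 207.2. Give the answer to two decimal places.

77.54 wt%

M(PbCO_3) = 267.208 g/mol.
Pb contributes 1 × 207.2 = 207.200 g per mole.
207.200/267.208 = 0.7754 → 77.54%.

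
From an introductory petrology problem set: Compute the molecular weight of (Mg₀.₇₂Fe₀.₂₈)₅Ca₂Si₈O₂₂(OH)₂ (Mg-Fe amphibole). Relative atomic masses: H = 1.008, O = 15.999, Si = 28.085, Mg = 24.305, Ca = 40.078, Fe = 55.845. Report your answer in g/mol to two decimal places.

The formula mass is the sum 3.60·24.305 + 1.40·55.845 + 2·40.078 + 8·28.085 + 24·15.999 + 2·1.008.

856.51 g/mol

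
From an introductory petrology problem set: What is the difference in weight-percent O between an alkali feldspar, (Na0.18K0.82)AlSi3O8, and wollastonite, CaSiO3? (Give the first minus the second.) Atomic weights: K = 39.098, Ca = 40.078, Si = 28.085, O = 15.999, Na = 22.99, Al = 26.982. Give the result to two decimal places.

O in (Na0.18K0.82)AlSi3O8: molar mass 275.428 g/mol; 8×15.999 = 127.992 g → 46.47 wt%.
O in CaSiO3: molar mass 116.160 g/mol; 3×15.999 = 47.997 g → 41.32 wt%.
Difference = 46.47 − 41.32 = 5.15 percentage points.

5.15 percentage points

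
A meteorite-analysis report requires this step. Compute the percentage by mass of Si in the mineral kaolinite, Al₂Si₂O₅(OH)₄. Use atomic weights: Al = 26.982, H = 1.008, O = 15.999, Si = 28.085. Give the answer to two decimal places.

21.76 wt%

Molar mass of Al₂Si₂O₅(OH)₄: 2·26.982 + 2·28.085 + 9·15.999 + 4·1.008 = 258.157 g/mol.
Mass of Si per formula unit: 2 × 28.085 = 56.170 g.
Weight fraction Si = 56.170 / 258.157 = 0.2176.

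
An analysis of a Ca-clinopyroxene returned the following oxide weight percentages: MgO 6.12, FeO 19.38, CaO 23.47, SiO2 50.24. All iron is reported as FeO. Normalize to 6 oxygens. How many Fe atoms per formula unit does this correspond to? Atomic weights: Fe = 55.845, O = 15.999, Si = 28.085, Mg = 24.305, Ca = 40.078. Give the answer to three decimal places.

0.644 Fe apfu

MgO (M=40.304): mol = 0.15185; Mg = 0.15185, O = 0.15185.
FeO (M=71.844): mol = 0.26975; Fe = 0.26975, O = 0.26975.
CaO (M=56.077): mol = 0.41853; Ca = 0.41853, O = 0.41853.
SiO2 (M=60.083): mol = 0.83618; Si = 0.83618, O = 1.67236.
ΣO = 2.51249; factor = 6/ΣO = 2.38807.
Fe apfu = 0.26975 × 2.38807 = 0.644.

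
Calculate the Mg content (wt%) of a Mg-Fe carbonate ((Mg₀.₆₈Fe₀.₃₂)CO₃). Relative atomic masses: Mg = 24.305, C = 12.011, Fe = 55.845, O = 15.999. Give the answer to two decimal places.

17.51 wt%

Formula mass = 0.68·24.305 + 0.32·55.845 + 1·12.011 + 3·15.999 = 94.406 g/mol, of which 16.527 g is Mg.
So Mg makes up 16.527/94.406 = 0.1751 of the mass, i.e. 17.51%.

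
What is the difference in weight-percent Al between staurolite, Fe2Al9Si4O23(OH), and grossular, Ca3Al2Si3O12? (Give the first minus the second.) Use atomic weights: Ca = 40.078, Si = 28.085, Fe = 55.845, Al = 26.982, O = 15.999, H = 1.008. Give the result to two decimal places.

M(Fe2Al9Si4O23(OH)) = 851.852 g/mol, so wt% Al = 242.838/851.852 × 100 = 28.51%.
M(Ca3Al2Si3O12) = 450.441 g/mol, so wt% Al = 53.964/450.441 × 100 = 11.98%.
28.51 − 11.98 = 16.53 pp.

16.53 percentage points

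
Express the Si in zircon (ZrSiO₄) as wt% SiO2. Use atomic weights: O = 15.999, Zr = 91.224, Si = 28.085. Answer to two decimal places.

32.78 wt%

Formula mass = 183.305 g/mol.
1 Si → 1.0000 mol SiO2 per formula unit; M(SiO2) = 60.083, so SiO2 mass = 60.083 g.
60.083/183.305 × 100 = 32.78 wt%.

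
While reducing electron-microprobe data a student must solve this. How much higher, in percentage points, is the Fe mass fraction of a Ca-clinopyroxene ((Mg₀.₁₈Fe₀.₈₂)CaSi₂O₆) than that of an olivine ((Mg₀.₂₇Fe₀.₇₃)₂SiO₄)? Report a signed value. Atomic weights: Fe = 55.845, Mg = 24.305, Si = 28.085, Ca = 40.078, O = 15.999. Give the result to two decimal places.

First mineral: 45.793 g Fe in 242.410 g formula = 18.89 wt% Fe.
Second mineral: 81.534 g Fe in 186.739 g formula = 43.66 wt% Fe.
18.89% − 43.66% gives a difference of -24.77 percentage points.

-24.77 percentage points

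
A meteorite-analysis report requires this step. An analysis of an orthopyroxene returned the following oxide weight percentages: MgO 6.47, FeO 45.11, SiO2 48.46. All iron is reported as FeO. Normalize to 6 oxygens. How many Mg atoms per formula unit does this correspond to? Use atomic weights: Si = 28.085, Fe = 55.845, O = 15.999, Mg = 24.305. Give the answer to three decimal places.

6.47 wt% MgO ÷ 40.304 g/mol = 0.16053 mol, giving 0.16053 Mg and 0.16053 O.
45.11 wt% FeO ÷ 71.844 g/mol = 0.62789 mol, giving 0.62789 Fe and 0.62789 O.
48.46 wt% SiO2 ÷ 60.083 g/mol = 0.80655 mol, giving 0.80655 Si and 1.61310 O.
Oxygen sums to 2.40152; scaling by 6/2.40152 = 2.49842 puts the formula on 6 O.
Mg: 0.16053 × 2.49842 = 0.401 atoms per formula unit.

0.401 Mg apfu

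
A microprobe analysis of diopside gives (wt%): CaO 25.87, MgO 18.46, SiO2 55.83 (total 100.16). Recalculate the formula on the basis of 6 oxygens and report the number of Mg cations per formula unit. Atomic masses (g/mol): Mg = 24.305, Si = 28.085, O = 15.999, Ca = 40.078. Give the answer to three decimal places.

0.989 Mg apfu

CaO: 25.87/56.077 = 0.46133 mol → 0.46133 mol Ca, 0.46133 mol O.
MgO: 18.46/40.304 = 0.45802 mol → 0.45802 mol Mg, 0.45802 mol O.
SiO2: 55.83/60.083 = 0.92921 mol → 0.92921 mol Si, 1.85842 mol O.
Total oxygen = 2.77777 mol. Normalization factor = 6/2.77777 = 2.16001.
Mg per 6 O = 0.45802 × 2.16001 = 0.989.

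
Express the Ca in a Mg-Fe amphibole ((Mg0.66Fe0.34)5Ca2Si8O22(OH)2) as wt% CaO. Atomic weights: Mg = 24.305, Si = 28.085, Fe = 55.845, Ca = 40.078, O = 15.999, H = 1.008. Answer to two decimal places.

M((Mg0.66Fe0.34)5Ca2Si8O22(OH)2) = 865.971 g/mol; M(CaO) = 56.077 g/mol.
Moles CaO per formula unit = 2 Ca ÷ 1 = 2.0000.
CaO fraction = (2.0000 × 56.077) / 865.971 = 112.154/865.971 = 0.1295.

12.95 wt%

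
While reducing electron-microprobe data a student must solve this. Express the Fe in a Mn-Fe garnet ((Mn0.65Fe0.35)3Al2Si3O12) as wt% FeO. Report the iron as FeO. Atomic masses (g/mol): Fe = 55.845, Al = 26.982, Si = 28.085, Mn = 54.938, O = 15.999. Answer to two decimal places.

15.21 wt%

Formula mass = 495.973 g/mol.
1.05 Fe → 1.0500 mol FeO per formula unit; M(FeO) = 71.844, so FeO mass = 75.436 g.
75.436/495.973 × 100 = 15.21 wt%.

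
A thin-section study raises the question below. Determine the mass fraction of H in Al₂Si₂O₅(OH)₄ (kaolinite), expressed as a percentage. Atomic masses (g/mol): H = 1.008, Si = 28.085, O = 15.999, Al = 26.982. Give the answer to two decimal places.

M(Al₂Si₂O₅(OH)₄) = 258.157 g/mol.
H contributes 4 × 1.008 = 4.032 g per mole.
4.032/258.157 = 0.0156 → 1.56%.

1.56 mass %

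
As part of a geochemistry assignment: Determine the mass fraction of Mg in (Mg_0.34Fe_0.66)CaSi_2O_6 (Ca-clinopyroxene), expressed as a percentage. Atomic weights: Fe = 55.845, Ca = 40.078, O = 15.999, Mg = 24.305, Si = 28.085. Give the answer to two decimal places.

M((Mg_0.34Fe_0.66)CaSi_2O_6) = 237.363 g/mol.
Mg contributes 0.34 × 24.305 = 8.264 g per mole.
8.264/237.363 = 0.0348 → 3.48%.

3.48 mass %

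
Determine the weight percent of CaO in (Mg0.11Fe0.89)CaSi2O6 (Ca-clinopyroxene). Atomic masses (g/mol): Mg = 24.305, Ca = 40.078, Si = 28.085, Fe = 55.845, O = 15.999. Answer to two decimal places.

22.92 wt%

Formula mass = 244.618 g/mol.
1 Ca → 1.0000 mol CaO per formula unit; M(CaO) = 56.077, so CaO mass = 56.077 g.
56.077/244.618 × 100 = 22.92 wt%.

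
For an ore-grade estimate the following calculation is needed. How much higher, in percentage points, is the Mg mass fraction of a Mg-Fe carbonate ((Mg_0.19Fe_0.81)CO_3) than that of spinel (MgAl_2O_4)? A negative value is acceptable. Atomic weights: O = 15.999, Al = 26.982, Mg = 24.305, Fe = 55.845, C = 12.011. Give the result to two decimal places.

First mineral: 4.618 g Mg in 109.860 g formula = 4.20 wt% Mg.
Second mineral: 24.305 g Mg in 142.265 g formula = 17.08 wt% Mg.
4.20% − 17.08% gives a difference of -12.88 percentage points.

-12.88 percentage points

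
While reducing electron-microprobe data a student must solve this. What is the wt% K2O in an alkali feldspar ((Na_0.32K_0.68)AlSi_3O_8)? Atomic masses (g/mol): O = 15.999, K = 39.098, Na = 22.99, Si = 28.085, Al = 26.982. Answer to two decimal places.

11.72 wt%

M((Na_0.32K_0.68)AlSi_3O_8) = 273.172 g/mol; M(K2O) = 94.195 g/mol.
Moles K2O per formula unit = 0.68 K ÷ 2 = 0.3400.
K2O fraction = (0.3400 × 94.195) / 273.172 = 32.026/273.172 = 0.1172.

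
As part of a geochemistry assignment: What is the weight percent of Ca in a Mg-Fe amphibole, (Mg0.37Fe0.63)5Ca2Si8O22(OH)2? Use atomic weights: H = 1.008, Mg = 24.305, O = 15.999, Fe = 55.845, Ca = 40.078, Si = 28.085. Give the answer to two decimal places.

Molar mass of (Mg0.37Fe0.63)5Ca2Si8O22(OH)2: 1.85*24.305 + 3.15*55.845 + 2*40.078 + 8*28.085 + 24*15.999 + 2*1.008 = 911.704 g/mol.
Mass of Ca per formula unit: 2 × 40.078 = 80.156 g.
Weight fraction Ca = 80.156 / 911.704 = 0.0879.

8.79 weight percent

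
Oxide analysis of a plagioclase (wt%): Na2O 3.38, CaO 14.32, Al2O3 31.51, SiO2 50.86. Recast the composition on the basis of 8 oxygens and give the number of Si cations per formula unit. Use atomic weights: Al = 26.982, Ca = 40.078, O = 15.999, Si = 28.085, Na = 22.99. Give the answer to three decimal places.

Na2O: 3.38/61.979 = 0.05453 mol → 0.10906 mol Na, 0.05453 mol O.
CaO: 14.32/56.077 = 0.25536 mol → 0.25536 mol Ca, 0.25536 mol O.
Al2O3: 31.51/101.961 = 0.30904 mol → 0.61808 mol Al, 0.92712 mol O.
SiO2: 50.86/60.083 = 0.84650 mol → 0.84650 mol Si, 1.69300 mol O.
Total oxygen = 2.93001 mol. Normalization factor = 8/2.93001 = 2.73037.
Si per 8 O = 0.84650 × 2.73037 = 2.311.

2.311 Si apfu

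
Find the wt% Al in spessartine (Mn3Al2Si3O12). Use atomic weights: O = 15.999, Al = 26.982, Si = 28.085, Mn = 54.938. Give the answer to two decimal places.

Formula mass = 3×54.938 + 2×26.982 + 3×28.085 + 12×15.999 = 495.021 g/mol, of which 53.964 g is Al.
So Al makes up 53.964/495.021 = 0.1090 of the mass, i.e. 10.90%.

10.90 wt%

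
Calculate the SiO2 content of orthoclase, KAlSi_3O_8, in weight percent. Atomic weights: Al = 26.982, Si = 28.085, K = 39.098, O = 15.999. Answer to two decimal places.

Molar mass of KAlSi_3O_8 = 1·39.098 + 1·26.982 + 3·28.085 + 8·15.999 = 278.327 g/mol.
Each formula unit contains 3 Si, equivalent to 3/1 = 3.0000 mol SiO2.
M(SiO2) = 1×28.085 + 2×15.999 = 60.083 g/mol.
Mass of SiO2 per formula unit = 3.0000 × 60.083 = 180.249 g.
SiO2 wt% = 180.249 / 278.327 × 100 = 64.76%.

64.76 wt%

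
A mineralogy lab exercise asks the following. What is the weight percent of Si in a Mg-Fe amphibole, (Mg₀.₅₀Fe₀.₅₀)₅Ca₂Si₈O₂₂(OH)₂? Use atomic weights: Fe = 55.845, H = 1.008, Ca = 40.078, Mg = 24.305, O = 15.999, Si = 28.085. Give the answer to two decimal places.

25.21 wt%

Formula mass = 2.50×24.305 + 2.50×55.845 + 2×40.078 + 8×28.085 + 24×15.999 + 2×1.008 = 891.203 g/mol, of which 224.680 g is Si.
So Si makes up 224.680/891.203 = 0.2521 of the mass, i.e. 25.21%.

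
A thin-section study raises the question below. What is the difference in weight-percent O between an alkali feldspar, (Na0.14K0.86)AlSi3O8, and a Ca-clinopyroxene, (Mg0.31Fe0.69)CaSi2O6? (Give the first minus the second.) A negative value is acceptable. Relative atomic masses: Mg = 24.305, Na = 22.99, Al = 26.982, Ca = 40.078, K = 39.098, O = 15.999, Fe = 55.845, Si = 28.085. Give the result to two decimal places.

O in (Na0.14K0.86)AlSi3O8: molar mass 276.072 g/mol; 8×15.999 = 127.992 g → 46.36 wt%.
O in (Mg0.31Fe0.69)CaSi2O6: molar mass 238.310 g/mol; 6×15.999 = 95.994 g → 40.28 wt%.
Difference = 46.36 − 40.28 = 6.08 percentage points.

6.08 percentage points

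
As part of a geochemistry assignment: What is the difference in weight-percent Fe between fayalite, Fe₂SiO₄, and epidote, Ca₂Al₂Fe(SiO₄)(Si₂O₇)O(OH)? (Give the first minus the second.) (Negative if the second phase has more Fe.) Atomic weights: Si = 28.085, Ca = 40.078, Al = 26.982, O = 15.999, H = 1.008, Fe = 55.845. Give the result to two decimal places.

43.25 percentage points

First mineral: 111.690 g Fe in 203.771 g formula = 54.81 wt% Fe.
Second mineral: 55.845 g Fe in 483.215 g formula = 11.56 wt% Fe.
54.81% − 11.56% gives a difference of 43.25 percentage points.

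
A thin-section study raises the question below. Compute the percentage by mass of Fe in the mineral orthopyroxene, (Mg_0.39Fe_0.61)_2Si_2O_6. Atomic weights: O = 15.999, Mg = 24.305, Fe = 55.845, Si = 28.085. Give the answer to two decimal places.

28.48 mass %

Formula mass = 0.78*24.305 + 1.22*55.845 + 2*28.085 + 6*15.999 = 239.253 g/mol, of which 68.131 g is Fe.
So Fe makes up 68.131/239.253 = 0.2848 of the mass, i.e. 28.48%.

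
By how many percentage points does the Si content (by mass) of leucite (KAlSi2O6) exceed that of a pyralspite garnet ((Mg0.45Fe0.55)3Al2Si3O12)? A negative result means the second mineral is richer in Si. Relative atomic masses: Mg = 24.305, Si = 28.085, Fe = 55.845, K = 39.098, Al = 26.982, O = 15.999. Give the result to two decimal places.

7.23 percentage points

M(KAlSi2O6) = 218.244 g/mol, so wt% Si = 56.170/218.244 × 100 = 25.74%.
M((Mg0.45Fe0.55)3Al2Si3O12) = 455.163 g/mol, so wt% Si = 84.255/455.163 × 100 = 18.51%.
25.74 − 18.51 = 7.23 pp.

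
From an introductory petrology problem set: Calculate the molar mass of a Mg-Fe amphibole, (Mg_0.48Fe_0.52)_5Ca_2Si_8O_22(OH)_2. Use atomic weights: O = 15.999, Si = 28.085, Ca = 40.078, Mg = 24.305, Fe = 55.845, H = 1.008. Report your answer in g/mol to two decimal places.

M = 2.40×24.305 + 2.60×55.845 + 2×40.078 + 8×28.085 + 24×15.999 + 2×1.008

894.36 g/mol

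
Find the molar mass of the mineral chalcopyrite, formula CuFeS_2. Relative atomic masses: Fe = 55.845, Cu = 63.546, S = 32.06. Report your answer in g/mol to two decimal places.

The formula mass is the sum 1*63.546 + 1*55.845 + 2*32.06.

183.51 g/mol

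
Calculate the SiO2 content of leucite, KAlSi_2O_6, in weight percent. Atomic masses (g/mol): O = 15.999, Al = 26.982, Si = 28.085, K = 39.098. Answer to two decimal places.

55.06 wt%

M(KAlSi_2O_6) = 218.244 g/mol; M(SiO2) = 60.083 g/mol.
Moles SiO2 per formula unit = 2 Si ÷ 1 = 2.0000.
SiO2 fraction = (2.0000 × 60.083) / 218.244 = 120.166/218.244 = 0.5506.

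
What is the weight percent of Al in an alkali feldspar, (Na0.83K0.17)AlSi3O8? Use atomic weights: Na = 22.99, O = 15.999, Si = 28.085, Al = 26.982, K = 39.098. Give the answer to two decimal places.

M((Na0.83K0.17)AlSi3O8) = 264.957 g/mol.
Al contributes 1 × 26.982 = 26.982 g per mole.
26.982/264.957 = 0.1018 → 10.18%.

10.18 wt%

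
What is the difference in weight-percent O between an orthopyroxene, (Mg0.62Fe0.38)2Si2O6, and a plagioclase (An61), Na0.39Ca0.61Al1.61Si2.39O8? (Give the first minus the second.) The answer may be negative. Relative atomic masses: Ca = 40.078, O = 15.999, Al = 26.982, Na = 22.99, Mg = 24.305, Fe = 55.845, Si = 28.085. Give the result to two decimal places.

M((Mg0.62Fe0.38)2Si2O6) = 224.744 g/mol, so wt% O = 95.994/224.744 × 100 = 42.71%.
M(Na0.39Ca0.61Al1.61Si2.39O8) = 271.970 g/mol, so wt% O = 127.992/271.970 × 100 = 47.06%.
42.71 − 47.06 = -4.35 pp.

-4.35 percentage points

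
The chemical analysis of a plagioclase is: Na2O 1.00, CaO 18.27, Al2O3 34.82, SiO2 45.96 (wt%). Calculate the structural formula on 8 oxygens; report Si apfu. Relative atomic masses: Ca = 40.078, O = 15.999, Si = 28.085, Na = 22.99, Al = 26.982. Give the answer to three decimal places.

2.113 Si apfu

Na2O (M=61.979): mol = 0.01613; Na = 0.03226, O = 0.01613.
CaO (M=56.077): mol = 0.32580; Ca = 0.32580, O = 0.32580.
Al2O3 (M=101.961): mol = 0.34150; Al = 0.68300, O = 1.02450.
SiO2 (M=60.083): mol = 0.76494; Si = 0.76494, O = 1.52988.
ΣO = 2.89631; factor = 8/ΣO = 2.76214.
Si apfu = 0.76494 × 2.76214 = 2.113.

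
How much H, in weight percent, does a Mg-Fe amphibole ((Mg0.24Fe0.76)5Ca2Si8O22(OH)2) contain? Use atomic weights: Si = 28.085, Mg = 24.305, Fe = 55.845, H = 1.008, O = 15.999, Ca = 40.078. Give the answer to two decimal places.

0.22 weight percent

Molar mass of (Mg0.24Fe0.76)5Ca2Si8O22(OH)2: 1.20·24.305 + 3.80·55.845 + 2·40.078 + 8·28.085 + 24·15.999 + 2·1.008 = 932.205 g/mol.
Mass of H per formula unit: 2 × 1.008 = 2.016 g.
Weight fraction H = 2.016 / 932.205 = 0.0022.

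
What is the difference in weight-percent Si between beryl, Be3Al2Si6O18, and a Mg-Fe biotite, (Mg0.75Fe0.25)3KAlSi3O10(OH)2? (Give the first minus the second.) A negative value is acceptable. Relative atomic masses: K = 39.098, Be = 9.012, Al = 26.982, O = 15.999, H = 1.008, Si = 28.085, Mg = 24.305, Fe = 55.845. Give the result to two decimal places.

M(Be3Al2Si6O18) = 537.492 g/mol, so wt% Si = 168.510/537.492 × 100 = 31.35%.
M((Mg0.75Fe0.25)3KAlSi3O10(OH)2) = 440.909 g/mol, so wt% Si = 84.255/440.909 × 100 = 19.11%.
31.35 − 19.11 = 12.24 pp.

12.24 percentage points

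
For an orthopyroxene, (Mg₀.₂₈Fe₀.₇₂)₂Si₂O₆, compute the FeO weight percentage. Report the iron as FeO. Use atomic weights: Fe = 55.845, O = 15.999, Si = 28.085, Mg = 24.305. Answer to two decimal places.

M((Mg₀.₂₈Fe₀.₇₂)₂Si₂O₆) = 246.192 g/mol; M(FeO) = 71.844 g/mol.
Moles FeO per formula unit = 1.44 Fe ÷ 1 = 1.4400.
FeO fraction = (1.4400 × 71.844) / 246.192 = 103.455/246.192 = 0.4202.

42.02 wt%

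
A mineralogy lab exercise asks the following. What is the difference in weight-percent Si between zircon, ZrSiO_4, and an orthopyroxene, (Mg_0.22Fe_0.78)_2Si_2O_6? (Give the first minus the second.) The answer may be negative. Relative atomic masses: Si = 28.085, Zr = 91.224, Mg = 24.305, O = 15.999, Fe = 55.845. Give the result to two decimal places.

Si in ZrSiO_4: molar mass 183.305 g/mol; 1×28.085 = 28.085 g → 15.32 wt%.
Si in (Mg_0.22Fe_0.78)_2Si_2O_6: molar mass 249.976 g/mol; 2×28.085 = 56.170 g → 22.47 wt%.
Difference = 15.32 − 22.47 = -7.15 percentage points.

-7.15 percentage points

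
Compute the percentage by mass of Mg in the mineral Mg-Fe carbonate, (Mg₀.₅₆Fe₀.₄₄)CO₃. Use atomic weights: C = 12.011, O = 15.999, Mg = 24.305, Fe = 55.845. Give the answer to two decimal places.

13.86 mass %

Formula mass = 0.56*24.305 + 0.44*55.845 + 1*12.011 + 3*15.999 = 98.191 g/mol, of which 13.611 g is Mg.
So Mg makes up 13.611/98.191 = 0.1386 of the mass, i.e. 13.86%.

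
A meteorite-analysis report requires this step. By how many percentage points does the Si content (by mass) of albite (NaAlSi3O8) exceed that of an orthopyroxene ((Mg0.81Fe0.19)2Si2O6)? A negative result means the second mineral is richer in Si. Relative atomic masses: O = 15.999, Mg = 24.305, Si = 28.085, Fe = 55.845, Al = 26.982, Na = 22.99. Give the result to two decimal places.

5.73 percentage points

M(NaAlSi3O8) = 262.219 g/mol, so wt% Si = 84.255/262.219 × 100 = 32.13%.
M((Mg0.81Fe0.19)2Si2O6) = 212.759 g/mol, so wt% Si = 56.170/212.759 × 100 = 26.40%.
32.13 − 26.40 = 5.73 pp.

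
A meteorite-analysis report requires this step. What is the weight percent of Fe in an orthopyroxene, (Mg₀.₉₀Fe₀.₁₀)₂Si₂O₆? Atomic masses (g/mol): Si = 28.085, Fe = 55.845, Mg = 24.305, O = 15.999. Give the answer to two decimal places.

5.39 weight percent

Molar mass of (Mg₀.₉₀Fe₀.₁₀)₂Si₂O₆: 1.80·24.305 + 0.20·55.845 + 2·28.085 + 6·15.999 = 207.082 g/mol.
Mass of Fe per formula unit: 0.20 × 55.845 = 11.169 g.
Weight fraction Fe = 11.169 / 207.082 = 0.0539.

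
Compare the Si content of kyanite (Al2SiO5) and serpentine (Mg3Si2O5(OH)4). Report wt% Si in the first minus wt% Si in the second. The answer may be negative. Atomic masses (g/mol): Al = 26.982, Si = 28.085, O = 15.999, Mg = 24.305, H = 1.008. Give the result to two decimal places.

Si in Al2SiO5: molar mass 162.044 g/mol; 1×28.085 = 28.085 g → 17.33 wt%.
Si in Mg3Si2O5(OH)4: molar mass 277.108 g/mol; 2×28.085 = 56.170 g → 20.27 wt%.
Difference = 17.33 − 20.27 = -2.94 percentage points.

-2.94 percentage points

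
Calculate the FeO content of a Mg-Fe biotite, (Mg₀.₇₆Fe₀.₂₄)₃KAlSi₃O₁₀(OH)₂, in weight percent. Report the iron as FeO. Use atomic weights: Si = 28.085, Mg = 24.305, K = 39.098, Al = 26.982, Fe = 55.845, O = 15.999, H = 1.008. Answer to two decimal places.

11.76 wt%

Molar mass of (Mg₀.₇₆Fe₀.₂₄)₃KAlSi₃O₁₀(OH)₂ = 2.28·24.305 + 0.72·55.845 + 1·39.098 + 1·26.982 + 3·28.085 + 12·15.999 + 2·1.008 = 439.963 g/mol.
Each formula unit contains 0.72 Fe, equivalent to 0.72/1 = 0.7200 mol FeO.
M(FeO) = 1×55.845 + 1×15.999 = 71.844 g/mol.
Mass of FeO per formula unit = 0.7200 × 71.844 = 51.728 g.
FeO wt% = 51.728 / 439.963 × 100 = 11.76%.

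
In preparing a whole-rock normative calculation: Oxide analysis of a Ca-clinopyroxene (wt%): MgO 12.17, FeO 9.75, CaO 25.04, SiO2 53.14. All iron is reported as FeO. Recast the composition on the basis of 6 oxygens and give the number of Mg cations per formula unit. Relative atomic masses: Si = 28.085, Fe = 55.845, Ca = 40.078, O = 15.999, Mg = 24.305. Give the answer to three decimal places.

0.683 Mg apfu

MgO (M=40.304): mol = 0.30196; Mg = 0.30196, O = 0.30196.
FeO (M=71.844): mol = 0.13571; Fe = 0.13571, O = 0.13571.
CaO (M=56.077): mol = 0.44653; Ca = 0.44653, O = 0.44653.
SiO2 (M=60.083): mol = 0.88444; Si = 0.88444, O = 1.76888.
ΣO = 2.65308; factor = 6/ΣO = 2.26152.
Mg apfu = 0.30196 × 2.26152 = 0.683.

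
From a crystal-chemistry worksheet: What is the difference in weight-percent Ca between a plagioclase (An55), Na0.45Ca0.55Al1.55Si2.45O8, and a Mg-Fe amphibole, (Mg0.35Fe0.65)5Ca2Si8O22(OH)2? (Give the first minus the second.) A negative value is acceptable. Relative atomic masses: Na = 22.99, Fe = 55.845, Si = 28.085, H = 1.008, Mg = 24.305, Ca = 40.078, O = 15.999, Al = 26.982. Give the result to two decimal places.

Ca in Na0.45Ca0.55Al1.55Si2.45O8: molar mass 271.011 g/mol; 0.55×40.078 = 22.043 g → 8.13 wt%.
Ca in (Mg0.35Fe0.65)5Ca2Si8O22(OH)2: molar mass 914.858 g/mol; 2×40.078 = 80.156 g → 8.76 wt%.
Difference = 8.13 − 8.76 = -0.63 percentage points.

-0.63 percentage points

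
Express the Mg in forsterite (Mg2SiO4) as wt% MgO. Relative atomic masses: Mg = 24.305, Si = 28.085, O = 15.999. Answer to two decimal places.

57.29 wt%

M(Mg2SiO4) = 140.691 g/mol; M(MgO) = 40.304 g/mol.
Moles MgO per formula unit = 2 Mg ÷ 1 = 2.0000.
MgO fraction = (2.0000 × 40.304) / 140.691 = 80.608/140.691 = 0.5729.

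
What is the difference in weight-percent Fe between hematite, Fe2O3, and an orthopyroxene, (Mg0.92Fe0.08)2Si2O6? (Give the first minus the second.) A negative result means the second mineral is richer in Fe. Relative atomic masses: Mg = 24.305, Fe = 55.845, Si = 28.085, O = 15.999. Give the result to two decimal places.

65.60 percentage points

First mineral: 111.690 g Fe in 159.687 g formula = 69.94 wt% Fe.
Second mineral: 8.935 g Fe in 205.820 g formula = 4.34 wt% Fe.
69.94% − 4.34% gives a difference of 65.60 percentage points.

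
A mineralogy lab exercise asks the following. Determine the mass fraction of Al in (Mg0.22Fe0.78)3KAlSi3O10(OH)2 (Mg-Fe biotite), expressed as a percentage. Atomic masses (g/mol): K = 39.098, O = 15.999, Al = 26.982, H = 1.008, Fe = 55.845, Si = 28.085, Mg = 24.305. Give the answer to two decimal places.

Molar mass of (Mg0.22Fe0.78)3KAlSi3O10(OH)2: 0.66*24.305 + 2.34*55.845 + 1*39.098 + 1*26.982 + 3*28.085 + 12*15.999 + 2*1.008 = 491.058 g/mol.
Mass of Al per formula unit: 1 × 26.982 = 26.982 g.
Weight fraction Al = 26.982 / 491.058 = 0.0549.

5.49 mass %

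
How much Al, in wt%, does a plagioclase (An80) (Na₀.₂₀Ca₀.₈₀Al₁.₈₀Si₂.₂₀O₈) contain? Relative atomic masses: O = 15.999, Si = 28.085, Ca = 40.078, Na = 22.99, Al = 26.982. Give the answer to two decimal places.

M(Na₀.₂₀Ca₀.₈₀Al₁.₈₀Si₂.₂₀O₈) = 275.007 g/mol.
Al contributes 1.80 × 26.982 = 48.568 g per mole.
48.568/275.007 = 0.1766 → 17.66%.

17.66 wt%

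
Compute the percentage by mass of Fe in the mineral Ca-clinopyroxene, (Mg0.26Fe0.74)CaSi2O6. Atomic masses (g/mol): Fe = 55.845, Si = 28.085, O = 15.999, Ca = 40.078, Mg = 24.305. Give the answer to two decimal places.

M((Mg0.26Fe0.74)CaSi2O6) = 239.887 g/mol.
Fe contributes 0.74 × 55.845 = 41.325 g per mole.
41.325/239.887 = 0.1723 → 17.23%.

17.23 wt%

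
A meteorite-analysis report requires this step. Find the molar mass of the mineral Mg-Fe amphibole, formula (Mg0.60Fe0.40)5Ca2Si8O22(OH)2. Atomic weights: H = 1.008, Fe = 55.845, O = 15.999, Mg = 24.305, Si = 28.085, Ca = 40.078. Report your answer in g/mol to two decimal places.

Mg: 3 × 24.305 = 72.9150
Fe: 2 × 55.845 = 111.6900
Ca: 2 × 40.078 = 80.1560
Si: 8 × 28.085 = 224.6800
O: 24 × 15.999 = 383.9760
H: 2 × 1.008 = 2.0160
Summing the contributions gives the formula mass.

875.43 g/mol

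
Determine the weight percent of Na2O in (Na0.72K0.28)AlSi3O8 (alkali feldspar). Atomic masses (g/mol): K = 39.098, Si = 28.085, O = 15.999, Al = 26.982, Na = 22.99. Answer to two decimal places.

M((Na0.72K0.28)AlSi3O8) = 266.729 g/mol; M(Na2O) = 61.979 g/mol.
Moles Na2O per formula unit = 0.72 Na ÷ 2 = 0.3600.
Na2O fraction = (0.3600 × 61.979) / 266.729 = 22.312/266.729 = 0.0837.

8.37 wt%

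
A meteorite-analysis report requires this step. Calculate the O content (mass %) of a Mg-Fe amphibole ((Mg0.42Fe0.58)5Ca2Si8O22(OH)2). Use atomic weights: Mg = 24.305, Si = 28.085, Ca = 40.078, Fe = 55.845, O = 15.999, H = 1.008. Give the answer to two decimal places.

42.48 mass %

Molar mass of (Mg0.42Fe0.58)5Ca2Si8O22(OH)2: 2.10×24.305 + 2.90×55.845 + 2×40.078 + 8×28.085 + 24×15.999 + 2×1.008 = 903.819 g/mol.
Mass of O per formula unit: 24 × 15.999 = 383.976 g.
Weight fraction O = 383.976 / 903.819 = 0.4248.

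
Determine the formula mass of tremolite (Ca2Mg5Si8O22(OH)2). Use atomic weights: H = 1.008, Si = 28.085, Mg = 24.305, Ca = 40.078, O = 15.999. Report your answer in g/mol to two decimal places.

The formula mass is the sum 2×40.078 + 5×24.305 + 8×28.085 + 24×15.999 + 2×1.008.

812.35 g/mol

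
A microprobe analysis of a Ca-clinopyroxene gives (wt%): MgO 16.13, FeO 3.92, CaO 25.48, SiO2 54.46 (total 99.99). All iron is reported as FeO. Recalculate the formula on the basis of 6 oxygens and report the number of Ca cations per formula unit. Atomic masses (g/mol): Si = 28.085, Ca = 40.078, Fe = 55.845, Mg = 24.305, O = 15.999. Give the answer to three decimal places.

1.002 Ca apfu

MgO (M=40.304): mol = 0.40021; Mg = 0.40021, O = 0.40021.
FeO (M=71.844): mol = 0.05456; Fe = 0.05456, O = 0.05456.
CaO (M=56.077): mol = 0.45438; Ca = 0.45438, O = 0.45438.
SiO2 (M=60.083): mol = 0.90641; Si = 0.90641, O = 1.81282.
ΣO = 2.72197; factor = 6/ΣO = 2.20429.
Ca apfu = 0.45438 × 2.20429 = 1.002.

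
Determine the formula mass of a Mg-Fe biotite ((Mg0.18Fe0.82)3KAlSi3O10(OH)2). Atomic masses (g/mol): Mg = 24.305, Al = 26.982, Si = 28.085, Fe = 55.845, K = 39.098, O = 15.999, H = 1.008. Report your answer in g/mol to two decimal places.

494.84 g/mol

Mg: 0.54 × 24.305 = 13.1247
Fe: 2.46 × 55.845 = 137.3787
K: 1 × 39.098 = 39.0980
Al: 1 × 26.982 = 26.9820
Si: 3 × 28.085 = 84.2550
O: 12 × 15.999 = 191.9880
H: 2 × 1.008 = 2.0160
Summing the contributions gives the formula mass.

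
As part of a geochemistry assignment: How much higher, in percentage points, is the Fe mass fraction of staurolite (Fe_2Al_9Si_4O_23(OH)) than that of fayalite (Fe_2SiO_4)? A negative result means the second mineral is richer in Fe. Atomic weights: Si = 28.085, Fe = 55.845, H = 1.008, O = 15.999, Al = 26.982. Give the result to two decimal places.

First mineral: 111.690 g Fe in 851.852 g formula = 13.11 wt% Fe.
Second mineral: 111.690 g Fe in 203.771 g formula = 54.81 wt% Fe.
13.11% − 54.81% gives a difference of -41.70 percentage points.

-41.70 percentage points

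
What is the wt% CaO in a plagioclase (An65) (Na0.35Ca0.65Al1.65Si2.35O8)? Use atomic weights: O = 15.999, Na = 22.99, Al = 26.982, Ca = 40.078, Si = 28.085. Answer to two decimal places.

Molar mass of Na0.35Ca0.65Al1.65Si2.35O8 = 0.35*22.99 + 0.65*40.078 + 1.65*26.982 + 2.35*28.085 + 8*15.999 = 272.609 g/mol.
Each formula unit contains 0.65 Ca, equivalent to 0.65/1 = 0.6500 mol CaO.
M(CaO) = 1×40.078 + 1×15.999 = 56.077 g/mol.
Mass of CaO per formula unit = 0.6500 × 56.077 = 36.450 g.
CaO wt% = 36.450 / 272.609 × 100 = 13.37%.

13.37 wt%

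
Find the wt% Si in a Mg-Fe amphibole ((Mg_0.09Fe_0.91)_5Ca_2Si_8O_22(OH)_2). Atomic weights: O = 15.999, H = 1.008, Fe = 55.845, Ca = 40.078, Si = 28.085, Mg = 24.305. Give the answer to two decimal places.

23.51 mass %

Formula mass = 0.45*24.305 + 4.55*55.845 + 2*40.078 + 8*28.085 + 24*15.999 + 2*1.008 = 955.860 g/mol, of which 224.680 g is Si.
So Si makes up 224.680/955.860 = 0.2351 of the mass, i.e. 23.51%.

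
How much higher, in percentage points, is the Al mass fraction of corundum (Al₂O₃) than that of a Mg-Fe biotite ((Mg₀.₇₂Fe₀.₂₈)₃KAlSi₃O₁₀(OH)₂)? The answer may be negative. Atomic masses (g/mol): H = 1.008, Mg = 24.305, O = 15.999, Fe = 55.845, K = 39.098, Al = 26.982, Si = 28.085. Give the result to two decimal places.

M(Al₂O₃) = 101.961 g/mol, so wt% Al = 53.964/101.961 × 100 = 52.93%.
M((Mg₀.₇₂Fe₀.₂₈)₃KAlSi₃O₁₀(OH)₂) = 443.748 g/mol, so wt% Al = 26.982/443.748 × 100 = 6.08%.
52.93 − 6.08 = 46.85 pp.

46.85 percentage points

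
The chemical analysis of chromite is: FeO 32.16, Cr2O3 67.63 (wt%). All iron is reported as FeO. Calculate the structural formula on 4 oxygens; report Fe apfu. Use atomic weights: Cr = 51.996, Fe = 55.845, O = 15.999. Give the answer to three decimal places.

1.004 Fe apfu

32.16 wt% FeO ÷ 71.844 g/mol = 0.44764 mol, giving 0.44764 Fe and 0.44764 O.
67.63 wt% Cr2O3 ÷ 151.989 g/mol = 0.44497 mol, giving 0.88994 Cr and 1.33491 O.
Oxygen sums to 1.78255; scaling by 4/1.78255 = 2.24398 puts the formula on 4 O.
Fe: 0.44764 × 2.24398 = 1.004 atoms per formula unit.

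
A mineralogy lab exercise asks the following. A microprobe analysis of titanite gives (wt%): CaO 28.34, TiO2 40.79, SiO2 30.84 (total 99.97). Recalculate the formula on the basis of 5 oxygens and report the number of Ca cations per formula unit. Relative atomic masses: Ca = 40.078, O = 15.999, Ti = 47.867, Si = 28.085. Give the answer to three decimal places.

CaO: 28.34/56.077 = 0.50538 mol → 0.50538 mol Ca, 0.50538 mol O.
TiO2: 40.79/79.865 = 0.51074 mol → 0.51074 mol Ti, 1.02148 mol O.
SiO2: 30.84/60.083 = 0.51329 mol → 0.51329 mol Si, 1.02658 mol O.
Total oxygen = 2.55344 mol. Normalization factor = 5/2.55344 = 1.95814.
Ca per 5 O = 0.50538 × 1.95814 = 0.990.

0.990 Ca apfu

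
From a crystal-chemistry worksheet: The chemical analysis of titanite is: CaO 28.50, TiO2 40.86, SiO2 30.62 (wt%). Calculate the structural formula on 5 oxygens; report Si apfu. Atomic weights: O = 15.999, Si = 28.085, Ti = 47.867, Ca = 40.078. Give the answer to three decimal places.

CaO: 28.50/56.077 = 0.50823 mol → 0.50823 mol Ca, 0.50823 mol O.
TiO2: 40.86/79.865 = 0.51161 mol → 0.51161 mol Ti, 1.02322 mol O.
SiO2: 30.62/60.083 = 0.50963 mol → 0.50963 mol Si, 1.01926 mol O.
Total oxygen = 2.55071 mol. Normalization factor = 5/2.55071 = 1.96024.
Si per 5 O = 0.50963 × 1.96024 = 0.999.

0.999 Si apfu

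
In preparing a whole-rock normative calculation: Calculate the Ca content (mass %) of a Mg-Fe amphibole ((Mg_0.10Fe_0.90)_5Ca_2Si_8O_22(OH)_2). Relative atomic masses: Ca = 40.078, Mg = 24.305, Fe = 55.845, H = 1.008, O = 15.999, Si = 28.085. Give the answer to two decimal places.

M((Mg_0.10Fe_0.90)_5Ca_2Si_8O_22(OH)_2) = 954.283 g/mol.
Ca contributes 2 × 40.078 = 80.156 g per mole.
80.156/954.283 = 0.0840 → 8.40%.

8.40 mass %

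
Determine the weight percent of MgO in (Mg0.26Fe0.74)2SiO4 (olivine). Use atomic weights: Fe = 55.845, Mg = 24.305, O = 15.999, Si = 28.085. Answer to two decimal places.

Molar mass of (Mg0.26Fe0.74)2SiO4 = 0.52×24.305 + 1.48×55.845 + 1×28.085 + 4×15.999 = 187.370 g/mol.
Each formula unit contains 0.52 Mg, equivalent to 0.52/1 = 0.5200 mol MgO.
M(MgO) = 1×24.305 + 1×15.999 = 40.304 g/mol.
Mass of MgO per formula unit = 0.5200 × 40.304 = 20.958 g.
MgO wt% = 20.958 / 187.370 × 100 = 11.19%.

11.19 wt%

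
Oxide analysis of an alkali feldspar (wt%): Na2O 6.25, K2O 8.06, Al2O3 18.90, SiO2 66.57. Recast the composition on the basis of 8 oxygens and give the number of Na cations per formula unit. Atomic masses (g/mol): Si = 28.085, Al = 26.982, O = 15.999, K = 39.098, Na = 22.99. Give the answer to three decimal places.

Na2O: 6.25/61.979 = 0.10084 mol → 0.20168 mol Na, 0.10084 mol O.
K2O: 8.06/94.195 = 0.08557 mol → 0.17114 mol K, 0.08557 mol O.
Al2O3: 18.90/101.961 = 0.18536 mol → 0.37072 mol Al, 0.55608 mol O.
SiO2: 66.57/60.083 = 1.10797 mol → 1.10797 mol Si, 2.21594 mol O.
Total oxygen = 2.95843 mol. Normalization factor = 8/2.95843 = 2.70414.
Na per 8 O = 0.20168 × 2.70414 = 0.545.

0.545 Na apfu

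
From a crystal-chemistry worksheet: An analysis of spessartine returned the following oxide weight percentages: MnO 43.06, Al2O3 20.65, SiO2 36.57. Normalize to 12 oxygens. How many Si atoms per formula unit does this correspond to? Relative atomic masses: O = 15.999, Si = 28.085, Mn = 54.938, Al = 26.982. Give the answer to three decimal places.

43.06 wt% MnO ÷ 70.937 g/mol = 0.60702 mol, giving 0.60702 Mn and 0.60702 O.
20.65 wt% Al2O3 ÷ 101.961 g/mol = 0.20253 mol, giving 0.40506 Al and 0.60759 O.
36.57 wt% SiO2 ÷ 60.083 g/mol = 0.60866 mol, giving 0.60866 Si and 1.21732 O.
Oxygen sums to 2.43193; scaling by 12/2.43193 = 4.93435 puts the formula on 12 O.
Si: 0.60866 × 4.93435 = 3.003 atoms per formula unit.

3.003 Si apfu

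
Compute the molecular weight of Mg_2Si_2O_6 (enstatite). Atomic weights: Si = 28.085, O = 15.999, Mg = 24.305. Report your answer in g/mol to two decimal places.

The formula mass is the sum 2×24.305 + 2×28.085 + 6×15.999.

200.77 g/mol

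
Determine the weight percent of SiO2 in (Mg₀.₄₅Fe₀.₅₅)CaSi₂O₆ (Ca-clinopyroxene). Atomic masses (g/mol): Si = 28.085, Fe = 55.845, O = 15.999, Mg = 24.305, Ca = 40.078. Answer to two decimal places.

51.38 wt%

Molar mass of (Mg₀.₄₅Fe₀.₅₅)CaSi₂O₆ = 0.45·24.305 + 0.55·55.845 + 1·40.078 + 2·28.085 + 6·15.999 = 233.894 g/mol.
Each formula unit contains 2 Si, equivalent to 2/1 = 2.0000 mol SiO2.
M(SiO2) = 1×28.085 + 2×15.999 = 60.083 g/mol.
Mass of SiO2 per formula unit = 2.0000 × 60.083 = 120.166 g.
SiO2 wt% = 120.166 / 233.894 × 100 = 51.38%.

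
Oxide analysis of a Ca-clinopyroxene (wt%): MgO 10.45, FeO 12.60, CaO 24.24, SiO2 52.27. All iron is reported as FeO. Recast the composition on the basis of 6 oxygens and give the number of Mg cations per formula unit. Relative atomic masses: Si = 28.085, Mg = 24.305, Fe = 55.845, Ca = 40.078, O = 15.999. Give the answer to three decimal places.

0.597 Mg apfu

MgO: 10.45/40.304 = 0.25928 mol → 0.25928 mol Mg, 0.25928 mol O.
FeO: 12.60/71.844 = 0.17538 mol → 0.17538 mol Fe, 0.17538 mol O.
CaO: 24.24/56.077 = 0.43226 mol → 0.43226 mol Ca, 0.43226 mol O.
SiO2: 52.27/60.083 = 0.86996 mol → 0.86996 mol Si, 1.73992 mol O.
Total oxygen = 2.60684 mol. Normalization factor = 6/2.60684 = 2.30164.
Mg per 6 O = 0.25928 × 2.30164 = 0.597.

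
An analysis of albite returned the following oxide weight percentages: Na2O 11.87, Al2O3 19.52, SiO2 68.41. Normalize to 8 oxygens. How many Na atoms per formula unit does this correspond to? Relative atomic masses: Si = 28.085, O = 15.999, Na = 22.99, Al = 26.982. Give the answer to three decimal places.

1.007 Na apfu

11.87 wt% Na2O ÷ 61.979 g/mol = 0.19152 mol, giving 0.38304 Na and 0.19152 O.
19.52 wt% Al2O3 ÷ 101.961 g/mol = 0.19145 mol, giving 0.38290 Al and 0.57435 O.
68.41 wt% SiO2 ÷ 60.083 g/mol = 1.13859 mol, giving 1.13859 Si and 2.27718 O.
Oxygen sums to 3.04305; scaling by 8/3.04305 = 2.62894 puts the formula on 8 O.
Na: 0.38304 × 2.62894 = 1.007 atoms per formula unit.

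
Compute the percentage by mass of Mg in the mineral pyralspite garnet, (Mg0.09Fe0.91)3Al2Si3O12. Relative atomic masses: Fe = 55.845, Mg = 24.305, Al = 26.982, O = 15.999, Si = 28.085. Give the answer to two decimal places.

1.34 mass %

Formula mass = 0.27*24.305 + 2.73*55.845 + 2*26.982 + 3*28.085 + 12*15.999 = 489.226 g/mol, of which 6.562 g is Mg.
So Mg makes up 6.562/489.226 = 0.0134 of the mass, i.e. 1.34%.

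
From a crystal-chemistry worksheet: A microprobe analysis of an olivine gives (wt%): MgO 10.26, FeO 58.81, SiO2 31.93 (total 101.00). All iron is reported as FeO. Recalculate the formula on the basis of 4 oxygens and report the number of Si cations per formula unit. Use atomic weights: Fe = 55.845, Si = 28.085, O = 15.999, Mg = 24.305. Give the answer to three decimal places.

10.26 wt% MgO ÷ 40.304 g/mol = 0.25457 mol, giving 0.25457 Mg and 0.25457 O.
58.81 wt% FeO ÷ 71.844 g/mol = 0.81858 mol, giving 0.81858 Fe and 0.81858 O.
31.93 wt% SiO2 ÷ 60.083 g/mol = 0.53143 mol, giving 0.53143 Si and 1.06286 O.
Oxygen sums to 2.13601; scaling by 4/2.13601 = 1.87265 puts the formula on 4 O.
Si: 0.53143 × 1.87265 = 0.995 atoms per formula unit.

0.995 Si apfu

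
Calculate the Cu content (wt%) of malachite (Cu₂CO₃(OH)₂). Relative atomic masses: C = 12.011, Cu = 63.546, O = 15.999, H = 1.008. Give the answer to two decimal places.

57.48 wt%

Formula mass = 2×63.546 + 1×12.011 + 5×15.999 + 2×1.008 = 221.114 g/mol, of which 127.092 g is Cu.
So Cu makes up 127.092/221.114 = 0.5748 of the mass, i.e. 57.48%.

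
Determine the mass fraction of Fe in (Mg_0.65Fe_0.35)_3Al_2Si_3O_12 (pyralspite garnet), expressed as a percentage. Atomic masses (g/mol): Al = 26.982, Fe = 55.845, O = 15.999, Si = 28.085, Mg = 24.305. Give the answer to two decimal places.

M((Mg_0.65Fe_0.35)_3Al_2Si_3O_12) = 436.239 g/mol.
Fe contributes 1.05 × 55.845 = 58.637 g per mole.
58.637/436.239 = 0.1344 → 13.44%.

13.44 mass %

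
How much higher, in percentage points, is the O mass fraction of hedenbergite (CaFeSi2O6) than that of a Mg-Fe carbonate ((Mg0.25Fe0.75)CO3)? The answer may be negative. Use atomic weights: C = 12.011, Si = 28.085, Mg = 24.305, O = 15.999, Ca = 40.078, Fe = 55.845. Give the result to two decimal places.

-5.76 percentage points

First mineral: 95.994 g O in 248.087 g formula = 38.69 wt% O.
Second mineral: 47.997 g O in 107.968 g formula = 44.45 wt% O.
38.69% − 44.45% gives a difference of -5.76 percentage points.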